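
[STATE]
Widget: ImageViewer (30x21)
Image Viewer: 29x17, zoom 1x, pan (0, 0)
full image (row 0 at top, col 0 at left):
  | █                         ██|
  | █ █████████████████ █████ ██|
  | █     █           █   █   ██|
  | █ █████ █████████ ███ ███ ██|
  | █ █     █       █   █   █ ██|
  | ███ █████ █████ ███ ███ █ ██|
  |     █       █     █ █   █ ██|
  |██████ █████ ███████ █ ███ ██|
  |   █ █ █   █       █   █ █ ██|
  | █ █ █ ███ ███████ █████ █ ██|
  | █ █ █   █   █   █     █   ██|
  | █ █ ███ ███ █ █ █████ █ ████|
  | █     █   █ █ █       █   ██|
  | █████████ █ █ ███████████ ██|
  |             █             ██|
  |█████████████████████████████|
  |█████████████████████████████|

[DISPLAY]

 █                         ██ 
 █ █████████████████ █████ ██ 
 █     █           █   █   ██ 
 █ █████ █████████ ███ ███ ██ 
 █ █     █       █   █   █ ██ 
 ███ █████ █████ ███ ███ █ ██ 
     █       █     █ █   █ ██ 
██████ █████ ███████ █ ███ ██ 
   █ █ █   █       █   █ █ ██ 
 █ █ █ ███ ███████ █████ █ ██ 
 █ █ █   █   █   █     █   ██ 
 █ █ ███ ███ █ █ █████ █ ████ 
 █     █   █ █ █       █   ██ 
 █████████ █ █ ███████████ ██ 
             █             ██ 
█████████████████████████████ 
█████████████████████████████ 
                              
                              
                              
                              


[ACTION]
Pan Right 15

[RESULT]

            ██                
█████ █████ ██                
    █   █   ██                
███ ███ ███ ██                
  █   █   █ ██                
█ ███ ███ █ ██                
    █ █   █ ██                
█████ █ ███ ██                
    █   █ █ ██                
███ █████ █ ██                
  █     █   ██                
█ █████ █ ████                
█       █   ██                
███████████ ██                
            ██                
██████████████                
██████████████                
                              
                              
                              
                              


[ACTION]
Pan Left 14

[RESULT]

█                         ██  
█ █████████████████ █████ ██  
█     █           █   █   ██  
█ █████ █████████ ███ ███ ██  
█ █     █       █   █   █ ██  
███ █████ █████ ███ ███ █ ██  
    █       █     █ █   █ ██  
█████ █████ ███████ █ ███ ██  
  █ █ █   █       █   █ █ ██  
█ █ █ ███ ███████ █████ █ ██  
█ █ █   █   █   █     █   ██  
█ █ ███ ███ █ █ █████ █ ████  
█     █   █ █ █       █   ██  
█████████ █ █ ███████████ ██  
            █             ██  
████████████████████████████  
████████████████████████████  
                              
                              
                              
                              


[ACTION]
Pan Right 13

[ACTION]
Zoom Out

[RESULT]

             ██               
██████ █████ ██               
     █   █   ██               
████ ███ ███ ██               
   █   █   █ ██               
██ ███ ███ █ ██               
     █ █   █ ██               
██████ █ ███ ██               
     █   █ █ ██               
████ █████ █ ██               
   █     █   ██               
 █ █████ █ ████               
 █       █   ██               
 ███████████ ██               
             ██               
███████████████               
███████████████               
                              
                              
                              
                              


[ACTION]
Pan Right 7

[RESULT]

      ██                      
█████ ██                      
  █   ██                      
█ ███ ██                      
█   █ ██                      
███ █ ██                      
█   █ ██                      
█ ███ ██                      
  █ █ ██                      
███ █ ██                      
  █   ██                      
█ █ ████                      
  █   ██                      
█████ ██                      
      ██                      
████████                      
████████                      
                              
                              
                              
                              


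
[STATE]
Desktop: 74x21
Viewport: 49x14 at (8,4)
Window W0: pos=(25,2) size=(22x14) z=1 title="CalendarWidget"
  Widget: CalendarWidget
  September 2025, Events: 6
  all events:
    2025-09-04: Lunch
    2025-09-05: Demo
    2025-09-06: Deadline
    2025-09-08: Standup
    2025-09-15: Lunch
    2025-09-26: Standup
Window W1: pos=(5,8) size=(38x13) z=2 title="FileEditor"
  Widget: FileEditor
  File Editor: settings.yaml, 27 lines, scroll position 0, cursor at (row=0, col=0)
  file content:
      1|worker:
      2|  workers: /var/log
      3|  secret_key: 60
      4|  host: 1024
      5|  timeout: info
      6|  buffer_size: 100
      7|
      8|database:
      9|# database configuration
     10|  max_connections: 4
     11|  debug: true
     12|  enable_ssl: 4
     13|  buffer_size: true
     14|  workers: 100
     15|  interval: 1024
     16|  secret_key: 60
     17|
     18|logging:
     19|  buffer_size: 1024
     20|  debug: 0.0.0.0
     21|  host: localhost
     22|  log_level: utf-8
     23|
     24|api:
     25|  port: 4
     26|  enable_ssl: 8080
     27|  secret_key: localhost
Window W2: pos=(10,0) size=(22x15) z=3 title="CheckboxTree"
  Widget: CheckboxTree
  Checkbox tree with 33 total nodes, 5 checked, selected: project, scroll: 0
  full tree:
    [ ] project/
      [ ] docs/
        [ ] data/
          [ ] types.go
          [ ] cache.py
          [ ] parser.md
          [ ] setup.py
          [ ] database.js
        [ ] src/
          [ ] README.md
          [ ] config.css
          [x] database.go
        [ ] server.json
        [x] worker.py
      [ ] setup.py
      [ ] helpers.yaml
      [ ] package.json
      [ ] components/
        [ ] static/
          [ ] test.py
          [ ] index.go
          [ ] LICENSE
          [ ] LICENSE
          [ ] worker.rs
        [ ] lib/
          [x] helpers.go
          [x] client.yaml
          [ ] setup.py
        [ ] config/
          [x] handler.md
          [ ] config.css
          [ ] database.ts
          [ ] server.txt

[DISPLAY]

  ┃   [-] docs/        ┃──────────────┨          
  ┃     [ ] data/      ┃tember 2025   ┃          
  ┃       [ ] types.go ┃We Th Fr Sa Su┃          
  ┃       [ ] cache.py ┃ 3  4*  5*  6*┃          
━━┃       [ ] parser.md┃━━━━━━━━━━┓3 1┃          
il┃       [ ] setup.py ┃          ┃0 2┃          
──┃       [ ] database.┃──────────┨7 2┃          
rk┃     [-] src/       ┃         ▲┃   ┃          
wo┃       [ ] README.md┃         █┃   ┃          
se┃       [ ] config.cs┃         ░┃   ┃          
ho┗━━━━━━━━━━━━━━━━━━━━┛         ░┃   ┃          
timeout: info                    ░┃━━━┛          
buffer_size: 100                 ░┃              
                                 ░┃              


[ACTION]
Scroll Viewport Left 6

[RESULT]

        ┃   [-] docs/        ┃──────────────┨    
        ┃     [ ] data/      ┃tember 2025   ┃    
        ┃       [ ] types.go ┃We Th Fr Sa Su┃    
        ┃       [ ] cache.py ┃ 3  4*  5*  6*┃    
   ┏━━━━┃       [ ] parser.md┃━━━━━━━━━━┓3 1┃    
   ┃ Fil┃       [ ] setup.py ┃          ┃0 2┃    
   ┠────┃       [ ] database.┃──────────┨7 2┃    
   ┃█ork┃     [-] src/       ┃         ▲┃   ┃    
   ┃  wo┃       [ ] README.md┃         █┃   ┃    
   ┃  se┃       [ ] config.cs┃         ░┃   ┃    
   ┃  ho┗━━━━━━━━━━━━━━━━━━━━┛         ░┃   ┃    
   ┃  timeout: info                    ░┃━━━┛    
   ┃  buffer_size: 100                 ░┃        
   ┃                                   ░┃        


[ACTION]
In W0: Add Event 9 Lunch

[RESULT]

        ┃   [-] docs/        ┃──────────────┨    
        ┃     [ ] data/      ┃tember 2025   ┃    
        ┃       [ ] types.go ┃We Th Fr Sa Su┃    
        ┃       [ ] cache.py ┃ 3  4*  5*  6*┃    
   ┏━━━━┃       [ ] parser.md┃━━━━━━━━━━┓13 ┃    
   ┃ Fil┃       [ ] setup.py ┃          ┃0 2┃    
   ┠────┃       [ ] database.┃──────────┨7 2┃    
   ┃█ork┃     [-] src/       ┃         ▲┃   ┃    
   ┃  wo┃       [ ] README.md┃         █┃   ┃    
   ┃  se┃       [ ] config.cs┃         ░┃   ┃    
   ┃  ho┗━━━━━━━━━━━━━━━━━━━━┛         ░┃   ┃    
   ┃  timeout: info                    ░┃━━━┛    
   ┃  buffer_size: 100                 ░┃        
   ┃                                   ░┃        


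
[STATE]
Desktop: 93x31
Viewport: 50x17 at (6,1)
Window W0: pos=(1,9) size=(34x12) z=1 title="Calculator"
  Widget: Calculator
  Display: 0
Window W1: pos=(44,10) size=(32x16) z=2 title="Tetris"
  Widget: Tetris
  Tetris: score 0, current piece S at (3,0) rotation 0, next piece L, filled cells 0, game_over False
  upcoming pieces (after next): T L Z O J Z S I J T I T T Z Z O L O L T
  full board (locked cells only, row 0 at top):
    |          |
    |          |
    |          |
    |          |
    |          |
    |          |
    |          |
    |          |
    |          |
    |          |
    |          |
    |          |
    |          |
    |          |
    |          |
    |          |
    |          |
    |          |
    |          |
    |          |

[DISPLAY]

                                                  
                                                  
                                                  
                                                  
                                                  
                                                  
                                                  
                                                  
━━━━━━━━━━━━━━━━━━━━━━━━━━━━┓                     
culator                     ┃         ┏━━━━━━━━━━━
────────────────────────────┨         ┃ Tetris    
                           0┃         ┠───────────
┬───┬───┬───┐               ┃         ┃          │
│ 8 │ 9 │ ÷ │               ┃         ┃          │
┼───┼───┼───┤               ┃         ┃          │
│ 5 │ 6 │ × │               ┃         ┃          │
┼───┼───┼───┤               ┃         ┃          │


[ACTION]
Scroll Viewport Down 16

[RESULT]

│ 8 │ 9 │ ÷ │               ┃         ┃          │
┼───┼───┼───┤               ┃         ┃          │
│ 5 │ 6 │ × │               ┃         ┃          │
┼───┼───┼───┤               ┃         ┃          │
│ 2 │ 3 │ - │               ┃         ┃          │
┴───┴───┴───┘               ┃         ┃          │
━━━━━━━━━━━━━━━━━━━━━━━━━━━━┛         ┃          │
                                      ┃          │
                                      ┃          │
                                      ┃          │
                                      ┃          │
                                      ┗━━━━━━━━━━━
                                                  
                                                  
                                                  
                                                  
                                                  


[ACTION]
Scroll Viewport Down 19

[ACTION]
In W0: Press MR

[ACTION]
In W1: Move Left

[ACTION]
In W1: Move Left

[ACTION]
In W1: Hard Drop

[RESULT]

│ 8 │ 9 │ ÷ │               ┃         ┃          │
┼───┼───┼───┤               ┃         ┃          │
│ 5 │ 6 │ × │               ┃         ┃          │
┼───┼───┼───┤               ┃         ┃          │
│ 2 │ 3 │ - │               ┃         ┃          │
┴───┴───┴───┘               ┃         ┃          │
━━━━━━━━━━━━━━━━━━━━━━━━━━━━┛         ┃          │
                                      ┃          │
                                      ┃          │
                                      ┃  ░░      │
                                      ┃ ░░       │
                                      ┗━━━━━━━━━━━
                                                  
                                                  
                                                  
                                                  
                                                  


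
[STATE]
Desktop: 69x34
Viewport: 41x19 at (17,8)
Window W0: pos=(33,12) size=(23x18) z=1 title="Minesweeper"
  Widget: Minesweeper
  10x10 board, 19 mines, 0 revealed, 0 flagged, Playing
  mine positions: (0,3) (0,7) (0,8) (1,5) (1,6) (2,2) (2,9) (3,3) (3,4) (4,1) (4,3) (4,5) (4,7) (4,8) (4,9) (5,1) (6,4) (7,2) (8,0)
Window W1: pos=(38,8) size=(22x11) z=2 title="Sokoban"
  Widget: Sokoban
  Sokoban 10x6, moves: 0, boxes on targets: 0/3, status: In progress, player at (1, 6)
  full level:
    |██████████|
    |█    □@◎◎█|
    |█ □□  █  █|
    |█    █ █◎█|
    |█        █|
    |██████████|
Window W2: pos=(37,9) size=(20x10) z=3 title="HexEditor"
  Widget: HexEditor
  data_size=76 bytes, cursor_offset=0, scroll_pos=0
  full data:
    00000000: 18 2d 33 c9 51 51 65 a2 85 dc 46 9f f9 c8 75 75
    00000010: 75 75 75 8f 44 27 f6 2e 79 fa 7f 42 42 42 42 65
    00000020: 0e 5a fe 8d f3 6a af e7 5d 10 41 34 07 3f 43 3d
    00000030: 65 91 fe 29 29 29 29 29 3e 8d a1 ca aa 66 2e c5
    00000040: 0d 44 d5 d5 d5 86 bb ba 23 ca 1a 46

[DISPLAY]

                     ┏━━━━━━━━━━━━━━━━━━━
                    ┏━━━━━━━━━━━━━━━━━━┓ 
                    ┃ HexEditor        ┃─
                    ┠──────────────────┨ 
                ┏━━━┃00000000  18 2d 33┃ 
                ┃ Mi┃00000010  75 75 75┃ 
                ┠───┃00000020  0e 5a fe┃ 
                ┃■■■┃00000030  65 91 fe┃ 
                ┃■■■┃00000040  0d 44 d5┃ 
                ┃■■■┃                  ┃ 
                ┃■■■┗━━━━━━━━━━━━━━━━━━┛━
                ┃■■■■■■■■■■           ┃  
                ┃■■■■■■■■■■           ┃  
                ┃■■■■■■■■■■           ┃  
                ┃■■■■■■■■■■           ┃  
                ┃■■■■■■■■■■           ┃  
                ┃■■■■■■■■■■           ┃  
                ┃                     ┃  
                ┃                     ┃  


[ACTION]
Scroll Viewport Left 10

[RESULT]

                               ┏━━━━━━━━━
                              ┏━━━━━━━━━━
                              ┃ HexEditor
                              ┠──────────
                          ┏━━━┃00000000  
                          ┃ Mi┃00000010  
                          ┠───┃00000020  
                          ┃■■■┃00000030  
                          ┃■■■┃00000040  
                          ┃■■■┃          
                          ┃■■■┗━━━━━━━━━━
                          ┃■■■■■■■■■■    
                          ┃■■■■■■■■■■    
                          ┃■■■■■■■■■■    
                          ┃■■■■■■■■■■    
                          ┃■■■■■■■■■■    
                          ┃■■■■■■■■■■    
                          ┃              
                          ┃              


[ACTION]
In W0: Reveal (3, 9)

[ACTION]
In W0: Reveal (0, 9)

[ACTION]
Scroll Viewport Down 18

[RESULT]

                          ┃■■■┃00000030  
                          ┃■■■┃00000040  
                          ┃■■■┃          
                          ┃■■■┗━━━━━━━━━━
                          ┃■■■■■■■■■■    
                          ┃■■■■■■■■■■    
                          ┃■■■■■■■■■■    
                          ┃■■■■■■■■■■    
                          ┃■■■■■■■■■■    
                          ┃■■■■■■■■■■    
                          ┃              
                          ┃              
                          ┃              
                          ┃              
                          ┗━━━━━━━━━━━━━━
                                         
                                         
                                         
                                         


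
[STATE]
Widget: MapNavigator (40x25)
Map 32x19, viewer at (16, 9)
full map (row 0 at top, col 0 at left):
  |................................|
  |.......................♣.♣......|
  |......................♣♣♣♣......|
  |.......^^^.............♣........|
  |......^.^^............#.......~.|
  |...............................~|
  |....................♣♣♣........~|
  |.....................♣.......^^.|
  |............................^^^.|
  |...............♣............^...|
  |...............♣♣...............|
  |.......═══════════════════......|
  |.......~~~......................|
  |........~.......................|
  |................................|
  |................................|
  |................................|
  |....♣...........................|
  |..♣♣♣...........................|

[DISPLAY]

                                        
                                        
                                        
    ................................    
    .......................♣.♣......    
    ......................♣♣♣♣......    
    .......^^^.............♣........    
    ......^.^^............#.......~.    
    ...............................~    
    ....................♣♣♣........~    
    .....................♣.......^^.    
    ............................^^^.    
    ...............♣@...........^...    
    ...............♣♣...............    
    .......═══════════════════......    
    .......~~~......................    
    ........~.......................    
    ................................    
    ................................    
    ................................    
    ....♣...........................    
    ..♣♣♣...........................    
                                        
                                        
                                        


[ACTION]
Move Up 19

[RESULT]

                                        
                                        
                                        
                                        
                                        
                                        
                                        
                                        
                                        
                                        
                                        
                                        
    ................@...............    
    .......................♣.♣......    
    ......................♣♣♣♣......    
    .......^^^.............♣........    
    ......^.^^............#.......~.    
    ...............................~    
    ....................♣♣♣........~    
    .....................♣.......^^.    
    ............................^^^.    
    ...............♣............^...    
    ...............♣♣...............    
    .......═══════════════════......    
    .......~~~......................    


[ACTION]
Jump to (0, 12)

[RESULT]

                    ....................
                    ....................
                    ....................
                    .......^^^..........
                    ......^.^^..........
                    ....................
                    ....................
                    ....................
                    ....................
                    ...............♣....
                    ...............♣♣...
                    .......═════════════
                    @......~~~..........
                    ........~...........
                    ....................
                    ....................
                    ....................
                    ....♣...............
                    ..♣♣♣...............
                                        
                                        
                                        
                                        
                                        
                                        


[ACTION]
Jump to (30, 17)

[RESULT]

.....................~                  
..........♣♣♣........~                  
...........♣.......^^.                  
..................^^^.                  
.....♣............^...                  
.....♣♣...............                  
════════════════......                  
......................                  
......................                  
......................                  
......................                  
......................                  
....................@.                  
......................                  
                                        
                                        
                                        
                                        
                                        
                                        
                                        
                                        
                                        
                                        
                                        


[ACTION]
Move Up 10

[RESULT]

                                        
                                        
                                        
                                        
                                        
......................                  
.............♣.♣......                  
............♣♣♣♣......                  
.............♣........                  
............#.......~.                  
.....................~                  
..........♣♣♣........~                  
...........♣.......^@.                  
..................^^^.                  
.....♣............^...                  
.....♣♣...............                  
════════════════......                  
......................                  
......................                  
......................                  
......................                  
......................                  
......................                  
......................                  
                                        


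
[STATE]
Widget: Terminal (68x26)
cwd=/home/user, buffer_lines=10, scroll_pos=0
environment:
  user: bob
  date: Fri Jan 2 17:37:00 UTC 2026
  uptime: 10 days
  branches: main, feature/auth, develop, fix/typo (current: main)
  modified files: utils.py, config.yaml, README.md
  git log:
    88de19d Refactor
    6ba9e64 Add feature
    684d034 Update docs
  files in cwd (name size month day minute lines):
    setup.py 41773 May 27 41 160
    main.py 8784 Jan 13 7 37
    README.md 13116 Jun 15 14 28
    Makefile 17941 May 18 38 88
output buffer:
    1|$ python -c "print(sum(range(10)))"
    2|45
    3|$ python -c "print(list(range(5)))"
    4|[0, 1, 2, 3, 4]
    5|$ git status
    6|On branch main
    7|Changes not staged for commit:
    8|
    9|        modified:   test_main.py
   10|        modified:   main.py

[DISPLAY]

$ python -c "print(sum(range(10)))"                                 
45                                                                  
$ python -c "print(list(range(5)))"                                 
[0, 1, 2, 3, 4]                                                     
$ git status                                                        
On branch main                                                      
Changes not staged for commit:                                      
                                                                    
        modified:   test_main.py                                    
        modified:   main.py                                         
$ █                                                                 
                                                                    
                                                                    
                                                                    
                                                                    
                                                                    
                                                                    
                                                                    
                                                                    
                                                                    
                                                                    
                                                                    
                                                                    
                                                                    
                                                                    
                                                                    


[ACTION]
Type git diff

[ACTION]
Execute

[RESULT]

$ python -c "print(sum(range(10)))"                                 
45                                                                  
$ python -c "print(list(range(5)))"                                 
[0, 1, 2, 3, 4]                                                     
$ git status                                                        
On branch main                                                      
Changes not staged for commit:                                      
                                                                    
        modified:   test_main.py                                    
        modified:   main.py                                         
$ git diff                                                          
diff --git a/main.py b/main.py                                      
--- a/main.py                                                       
+++ b/main.py                                                       
@@ -1,3 +1,4 @@                                                     
+# updated                                                          
 import sys                                                         
$ █                                                                 
                                                                    
                                                                    
                                                                    
                                                                    
                                                                    
                                                                    
                                                                    
                                                                    


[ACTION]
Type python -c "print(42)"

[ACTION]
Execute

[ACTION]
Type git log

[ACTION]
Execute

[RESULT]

$ python -c "print(sum(range(10)))"                                 
45                                                                  
$ python -c "print(list(range(5)))"                                 
[0, 1, 2, 3, 4]                                                     
$ git status                                                        
On branch main                                                      
Changes not staged for commit:                                      
                                                                    
        modified:   test_main.py                                    
        modified:   main.py                                         
$ git diff                                                          
diff --git a/main.py b/main.py                                      
--- a/main.py                                                       
+++ b/main.py                                                       
@@ -1,3 +1,4 @@                                                     
+# updated                                                          
 import sys                                                         
$ python -c "print(42)"                                             
42                                                                  
$ git log                                                           
88de19d Refactor                                                    
6ba9e64 Add feature                                                 
684d034 Update docs                                                 
$ █                                                                 
                                                                    
                                                                    


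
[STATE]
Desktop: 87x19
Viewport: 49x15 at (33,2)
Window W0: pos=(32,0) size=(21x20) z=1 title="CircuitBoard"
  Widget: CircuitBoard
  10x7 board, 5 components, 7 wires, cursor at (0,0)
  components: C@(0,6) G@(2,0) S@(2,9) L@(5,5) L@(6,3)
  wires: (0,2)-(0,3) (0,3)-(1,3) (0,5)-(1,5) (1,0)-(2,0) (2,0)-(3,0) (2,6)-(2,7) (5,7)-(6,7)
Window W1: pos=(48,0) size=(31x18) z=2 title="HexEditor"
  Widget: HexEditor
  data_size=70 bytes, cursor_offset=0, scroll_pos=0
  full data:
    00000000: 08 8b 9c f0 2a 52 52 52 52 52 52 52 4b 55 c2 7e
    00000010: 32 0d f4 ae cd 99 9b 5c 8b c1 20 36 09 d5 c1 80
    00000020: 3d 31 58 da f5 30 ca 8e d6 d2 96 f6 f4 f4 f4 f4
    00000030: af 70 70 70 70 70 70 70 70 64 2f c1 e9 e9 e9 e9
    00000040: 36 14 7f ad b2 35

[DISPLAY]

───────────────┠─────────────────────────────┨   
   0 1 2 3 4 5 ┃00000000  08 8b 9c f0 2a 52 5┃   
0  [.]      · ─┃00000010  32 0d f4 ae cd 99 9┃   
               ┃00000020  3d 31 58 da f5 30 c┃   
1   ·          ┃00000030  af 70 70 70 70 70 7┃   
    │          ┃00000040  36 14 7f ad b2 35  ┃   
2   G          ┃                             ┃   
    │          ┃                             ┃   
3   ·          ┃                             ┃   
               ┃                             ┃   
4              ┃                             ┃   
               ┃                             ┃   
5              ┃                             ┃   
               ┃                             ┃   
6              ┃                             ┃   


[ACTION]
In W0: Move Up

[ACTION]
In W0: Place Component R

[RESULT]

───────────────┠─────────────────────────────┨   
   0 1 2 3 4 5 ┃00000000  08 8b 9c f0 2a 52 5┃   
0  [R]      · ─┃00000010  32 0d f4 ae cd 99 9┃   
               ┃00000020  3d 31 58 da f5 30 c┃   
1   ·          ┃00000030  af 70 70 70 70 70 7┃   
    │          ┃00000040  36 14 7f ad b2 35  ┃   
2   G          ┃                             ┃   
    │          ┃                             ┃   
3   ·          ┃                             ┃   
               ┃                             ┃   
4              ┃                             ┃   
               ┃                             ┃   
5              ┃                             ┃   
               ┃                             ┃   
6              ┃                             ┃   


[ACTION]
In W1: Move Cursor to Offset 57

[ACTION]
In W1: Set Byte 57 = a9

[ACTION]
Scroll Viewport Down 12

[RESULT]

0  [R]      · ─┃00000010  32 0d f4 ae cd 99 9┃   
               ┃00000020  3d 31 58 da f5 30 c┃   
1   ·          ┃00000030  af 70 70 70 70 70 7┃   
    │          ┃00000040  36 14 7f ad b2 35  ┃   
2   G          ┃                             ┃   
    │          ┃                             ┃   
3   ·          ┃                             ┃   
               ┃                             ┃   
4              ┃                             ┃   
               ┃                             ┃   
5              ┃                             ┃   
               ┃                             ┃   
6              ┃                             ┃   
Cursor: (0,0)  ┗━━━━━━━━━━━━━━━━━━━━━━━━━━━━━┛   
                   ┃                             


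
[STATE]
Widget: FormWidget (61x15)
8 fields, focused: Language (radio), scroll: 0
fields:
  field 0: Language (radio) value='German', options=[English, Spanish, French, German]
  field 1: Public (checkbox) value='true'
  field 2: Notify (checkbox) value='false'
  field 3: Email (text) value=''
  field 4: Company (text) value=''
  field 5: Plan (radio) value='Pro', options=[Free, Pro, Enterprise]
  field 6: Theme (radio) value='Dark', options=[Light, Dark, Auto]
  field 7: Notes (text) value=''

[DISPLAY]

> Language:   ( ) English  ( ) Spanish  ( ) French  (●) Germa
  Public:     [x]                                            
  Notify:     [ ]                                            
  Email:      [                                             ]
  Company:    [                                             ]
  Plan:       ( ) Free  (●) Pro  ( ) Enterprise              
  Theme:      ( ) Light  (●) Dark  ( ) Auto                  
  Notes:      [                                             ]
                                                             
                                                             
                                                             
                                                             
                                                             
                                                             
                                                             


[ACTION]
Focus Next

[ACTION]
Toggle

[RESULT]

  Language:   ( ) English  ( ) Spanish  ( ) French  (●) Germa
> Public:     [ ]                                            
  Notify:     [ ]                                            
  Email:      [                                             ]
  Company:    [                                             ]
  Plan:       ( ) Free  (●) Pro  ( ) Enterprise              
  Theme:      ( ) Light  (●) Dark  ( ) Auto                  
  Notes:      [                                             ]
                                                             
                                                             
                                                             
                                                             
                                                             
                                                             
                                                             


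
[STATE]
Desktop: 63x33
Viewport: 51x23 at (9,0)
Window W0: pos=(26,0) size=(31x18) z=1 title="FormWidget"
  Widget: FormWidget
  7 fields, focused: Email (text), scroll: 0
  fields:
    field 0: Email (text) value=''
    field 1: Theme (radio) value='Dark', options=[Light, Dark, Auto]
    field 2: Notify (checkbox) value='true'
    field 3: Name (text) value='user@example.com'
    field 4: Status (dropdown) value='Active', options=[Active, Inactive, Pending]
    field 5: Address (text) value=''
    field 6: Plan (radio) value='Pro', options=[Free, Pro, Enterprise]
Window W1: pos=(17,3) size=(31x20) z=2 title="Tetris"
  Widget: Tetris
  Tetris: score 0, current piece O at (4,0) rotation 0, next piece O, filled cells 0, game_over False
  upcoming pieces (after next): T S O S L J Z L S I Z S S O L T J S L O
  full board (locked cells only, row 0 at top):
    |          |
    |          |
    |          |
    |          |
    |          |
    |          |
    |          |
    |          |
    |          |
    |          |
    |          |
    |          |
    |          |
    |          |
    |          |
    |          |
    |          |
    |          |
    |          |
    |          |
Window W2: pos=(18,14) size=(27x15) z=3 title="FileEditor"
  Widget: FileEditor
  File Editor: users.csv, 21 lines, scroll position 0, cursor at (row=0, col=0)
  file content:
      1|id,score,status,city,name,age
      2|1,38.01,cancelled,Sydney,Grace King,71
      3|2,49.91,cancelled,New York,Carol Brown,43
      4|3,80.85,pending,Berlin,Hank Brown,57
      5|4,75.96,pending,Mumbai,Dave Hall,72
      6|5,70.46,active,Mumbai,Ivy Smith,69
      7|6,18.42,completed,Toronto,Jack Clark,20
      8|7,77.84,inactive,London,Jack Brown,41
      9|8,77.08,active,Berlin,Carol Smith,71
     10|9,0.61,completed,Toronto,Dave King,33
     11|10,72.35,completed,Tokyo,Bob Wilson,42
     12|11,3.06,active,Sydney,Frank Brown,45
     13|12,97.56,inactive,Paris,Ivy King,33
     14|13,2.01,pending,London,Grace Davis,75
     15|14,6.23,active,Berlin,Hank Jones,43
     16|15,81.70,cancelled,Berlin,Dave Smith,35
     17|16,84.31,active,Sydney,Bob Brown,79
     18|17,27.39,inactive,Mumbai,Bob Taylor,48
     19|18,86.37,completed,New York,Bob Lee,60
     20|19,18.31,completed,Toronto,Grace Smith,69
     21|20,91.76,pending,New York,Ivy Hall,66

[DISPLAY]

                 ┏━━━━━━━━━━━━━━━━━━━━━━━━━━━━━┓   
                 ┃ FormWidget                  ┃   
                 ┠─────────────────────────────┨   
        ┏━━━━━━━━━━━━━━━━━━━━━━━━━━━━━┓       ]┃   
        ┃ Tetris                      ┃ht  (●) ┃   
        ┠─────────────────────────────┨        ┃   
        ┃          │Next:             ┃xample.]┃   
        ┃          │▓▓                ┃      ▼]┃   
        ┃          │▓▓                ┃       ]┃   
        ┃          │                  ┃e  (●) P┃   
        ┃          │                  ┃        ┃   
        ┃          │                  ┃        ┃   
        ┃          │Score:            ┃        ┃   
        ┃          │0                 ┃        ┃   
        ┃┏━━━━━━━━━━━━━━━━━━━━━━━━━┓  ┃        ┃   
        ┃┃ FileEditor              ┃  ┃        ┃   
        ┃┠─────────────────────────┨  ┃        ┃   
        ┃┃█d,score,status,city,nam▲┃  ┃━━━━━━━━┛   
        ┃┃1,38.01,cancelled,Sydney█┃  ┃            
        ┃┃2,49.91,cancelled,New Yo░┃  ┃            
        ┃┃3,80.85,pending,Berlin,H░┃  ┃            
        ┃┃4,75.96,pending,Mumbai,D░┃  ┃            
        ┗┃5,70.46,active,Mumbai,Iv░┃━━┛            


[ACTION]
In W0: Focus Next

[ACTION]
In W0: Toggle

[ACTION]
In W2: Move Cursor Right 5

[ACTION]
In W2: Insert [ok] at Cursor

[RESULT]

                 ┏━━━━━━━━━━━━━━━━━━━━━━━━━━━━━┓   
                 ┃ FormWidget                  ┃   
                 ┠─────────────────────────────┨   
        ┏━━━━━━━━━━━━━━━━━━━━━━━━━━━━━┓       ]┃   
        ┃ Tetris                      ┃ht  (●) ┃   
        ┠─────────────────────────────┨        ┃   
        ┃          │Next:             ┃xample.]┃   
        ┃          │▓▓                ┃      ▼]┃   
        ┃          │▓▓                ┃       ]┃   
        ┃          │                  ┃e  (●) P┃   
        ┃          │                  ┃        ┃   
        ┃          │                  ┃        ┃   
        ┃          │Score:            ┃        ┃   
        ┃          │0                 ┃        ┃   
        ┃┏━━━━━━━━━━━━━━━━━━━━━━━━━┓  ┃        ┃   
        ┃┃ FileEditor              ┃  ┃        ┃   
        ┃┠─────────────────────────┨  ┃        ┃   
        ┃┃id,scok█re,status,city,n▲┃  ┃━━━━━━━━┛   
        ┃┃1,38.01,cancelled,Sydney█┃  ┃            
        ┃┃2,49.91,cancelled,New Yo░┃  ┃            
        ┃┃3,80.85,pending,Berlin,H░┃  ┃            
        ┃┃4,75.96,pending,Mumbai,D░┃  ┃            
        ┗┃5,70.46,active,Mumbai,Iv░┃━━┛            
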